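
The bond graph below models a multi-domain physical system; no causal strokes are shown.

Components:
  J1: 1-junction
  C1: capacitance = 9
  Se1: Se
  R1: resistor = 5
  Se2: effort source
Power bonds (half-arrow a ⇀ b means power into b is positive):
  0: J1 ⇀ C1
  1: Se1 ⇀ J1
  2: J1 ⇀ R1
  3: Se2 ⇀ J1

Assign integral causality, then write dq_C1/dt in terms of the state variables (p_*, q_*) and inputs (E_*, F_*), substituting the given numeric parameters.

β1 stroke at J1  (Se1: effort source, stroke at far end)
β3 stroke at J1  (Se2: effort source, stroke at far end)
β0 stroke at J1  (C1 integral (e out))
β2 stroke at R1  (J1: last free bond brings flow in)

dq_C1/dt = E_Se1/5 + E_Se2/5 - q_C1/45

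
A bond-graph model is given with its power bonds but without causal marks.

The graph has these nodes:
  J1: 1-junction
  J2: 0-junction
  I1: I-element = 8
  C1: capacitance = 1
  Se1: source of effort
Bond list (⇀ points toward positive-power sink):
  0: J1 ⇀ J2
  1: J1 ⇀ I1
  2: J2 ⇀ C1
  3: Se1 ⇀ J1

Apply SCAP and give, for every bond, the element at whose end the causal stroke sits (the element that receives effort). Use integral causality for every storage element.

#0 |J1
#1 |I1
#2 |J2
#3 |J1

bond 3 |J1  (source Se1 imposes e)
bond 1 |I1  (I1: I, integral causality)
bond 0 |J1  (J1: bond 1 brought flow, rest push out)
bond 2 |J2  (closing 0-jn rule on J2)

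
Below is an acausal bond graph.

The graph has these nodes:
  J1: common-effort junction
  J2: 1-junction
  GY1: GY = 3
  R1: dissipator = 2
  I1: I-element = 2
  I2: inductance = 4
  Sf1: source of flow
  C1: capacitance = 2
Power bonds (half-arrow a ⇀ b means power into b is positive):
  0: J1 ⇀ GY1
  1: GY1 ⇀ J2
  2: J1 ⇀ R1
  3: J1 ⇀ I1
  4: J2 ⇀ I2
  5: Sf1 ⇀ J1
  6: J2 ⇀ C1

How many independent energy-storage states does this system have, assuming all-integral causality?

β5 stroke→Sf1  (Sf1 fixes flow; stroke at Sf1)
β3 stroke→I1  (I1: I, integral causality)
β4 stroke→I2  (I2: I, integral causality)
β1 stroke→J2  (common-f at J2 fixed by 4)
β6 stroke→J2  (common-f at J2 fixed by 4)
β0 stroke→J1  (GY GY1: same side as bond 1)
β2 stroke→R1  (common-e at J1 fixed by 0)

3  (C1, I1, I2 all integral)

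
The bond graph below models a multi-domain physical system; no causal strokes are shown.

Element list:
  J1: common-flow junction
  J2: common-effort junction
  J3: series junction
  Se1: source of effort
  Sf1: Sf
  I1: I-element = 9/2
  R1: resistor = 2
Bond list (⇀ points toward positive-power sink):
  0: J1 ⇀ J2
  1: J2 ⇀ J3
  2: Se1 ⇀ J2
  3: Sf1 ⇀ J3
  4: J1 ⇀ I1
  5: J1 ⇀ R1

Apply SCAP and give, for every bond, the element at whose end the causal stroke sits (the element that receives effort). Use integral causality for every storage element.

β2 stroke→J2  (Se1: effort source, stroke at far end)
β3 stroke→Sf1  (source Sf1 imposes f)
β0 stroke→J1  (common-e at J2 fixed by 2)
β1 stroke→J3  (0-jn J2 has e-setter on 2)
β4 stroke→I1  (I1 integral (f out))
β5 stroke→J1  (common-f at J1 fixed by 4)

#0 stroke→J1
#1 stroke→J3
#2 stroke→J2
#3 stroke→Sf1
#4 stroke→I1
#5 stroke→J1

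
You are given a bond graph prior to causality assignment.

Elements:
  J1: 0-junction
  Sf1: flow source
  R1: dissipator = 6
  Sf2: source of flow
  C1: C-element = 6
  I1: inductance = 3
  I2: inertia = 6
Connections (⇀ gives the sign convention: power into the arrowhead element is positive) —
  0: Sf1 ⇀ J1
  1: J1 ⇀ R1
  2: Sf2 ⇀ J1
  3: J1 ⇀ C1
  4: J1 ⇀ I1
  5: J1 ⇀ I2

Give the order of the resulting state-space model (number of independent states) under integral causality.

#0 stroke at Sf1  (Sf1 fixes flow; stroke at Sf1)
#2 stroke at Sf2  (source Sf2 imposes f)
#3 stroke at J1  (C1 outputs effort q/C1)
#1 stroke at R1  (common-e at J1 fixed by 3)
#4 stroke at I1  (J1 effort already set via bond 3)
#5 stroke at I2  (common-e at J1 fixed by 3)

3  (C1, I1, I2 all integral)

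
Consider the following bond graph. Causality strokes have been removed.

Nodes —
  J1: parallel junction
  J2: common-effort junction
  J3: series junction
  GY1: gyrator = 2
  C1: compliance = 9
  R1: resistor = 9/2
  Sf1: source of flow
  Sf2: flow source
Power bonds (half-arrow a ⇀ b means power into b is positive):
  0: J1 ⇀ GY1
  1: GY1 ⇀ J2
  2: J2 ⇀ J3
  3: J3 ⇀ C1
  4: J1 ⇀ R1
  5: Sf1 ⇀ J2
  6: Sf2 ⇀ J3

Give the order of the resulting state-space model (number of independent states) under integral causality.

bond 5 |Sf1  (Sf1 fixes flow; stroke at Sf1)
bond 6 |Sf2  (Sf2: flow source, stroke at near end)
bond 2 |J3  (1-jn J3 has f-setter on 6)
bond 3 |J3  (J3 flow already set via bond 6)
bond 1 |J2  (only one effort-in slot at J2)
bond 0 |J1  (GY1: gyrator matches bond 1)
bond 4 |R1  (J1: bond 0 brought effort, rest push out)

1  (C1 all integral)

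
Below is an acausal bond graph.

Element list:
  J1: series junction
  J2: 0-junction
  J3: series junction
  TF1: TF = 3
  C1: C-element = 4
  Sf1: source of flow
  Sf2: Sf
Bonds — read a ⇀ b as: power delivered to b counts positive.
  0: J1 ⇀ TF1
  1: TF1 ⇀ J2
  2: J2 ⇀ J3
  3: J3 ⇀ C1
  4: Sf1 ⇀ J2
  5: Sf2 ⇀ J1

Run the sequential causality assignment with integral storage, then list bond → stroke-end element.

#0 stroke at J1
#1 stroke at TF1
#2 stroke at J2
#3 stroke at J3
#4 stroke at Sf1
#5 stroke at Sf2

#4 stroke→Sf1  (source Sf1 imposes f)
#5 stroke→Sf2  (Sf2: flow source, stroke at near end)
#0 stroke→J1  (J1 flow already set via bond 5)
#1 stroke→TF1  (TF TF1: opposite of bond 0)
#2 stroke→J2  (only one effort-in slot at J2)
#3 stroke→J3  (J3: bond 2 brought flow, rest push out)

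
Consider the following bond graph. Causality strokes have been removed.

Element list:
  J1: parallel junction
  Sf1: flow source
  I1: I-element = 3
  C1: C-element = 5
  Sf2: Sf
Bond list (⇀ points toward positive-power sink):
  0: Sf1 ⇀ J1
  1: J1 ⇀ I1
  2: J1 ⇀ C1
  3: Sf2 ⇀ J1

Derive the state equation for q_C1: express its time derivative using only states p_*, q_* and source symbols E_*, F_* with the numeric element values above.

#0 stroke at Sf1  (Sf1 (Sf) sets flow on bond)
#3 stroke at Sf2  (Sf2 fixes flow; stroke at Sf2)
#1 stroke at I1  (I1 integral (f out))
#2 stroke at J1  (closing 0-jn rule on J1)

dq_C1/dt = F_Sf1 + F_Sf2 - p_I1/3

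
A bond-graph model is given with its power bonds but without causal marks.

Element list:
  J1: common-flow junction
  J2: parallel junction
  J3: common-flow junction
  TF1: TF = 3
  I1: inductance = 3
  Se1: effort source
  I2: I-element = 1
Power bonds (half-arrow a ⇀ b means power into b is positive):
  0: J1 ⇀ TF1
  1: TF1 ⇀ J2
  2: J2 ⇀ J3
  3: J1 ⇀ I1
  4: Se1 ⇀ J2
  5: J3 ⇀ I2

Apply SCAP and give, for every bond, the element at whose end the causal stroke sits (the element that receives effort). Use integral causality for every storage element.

bond 0 stroke→J1
bond 1 stroke→TF1
bond 2 stroke→J3
bond 3 stroke→I1
bond 4 stroke→J2
bond 5 stroke→I2

β4 stroke→J2  (Se1 (Se) sets effort on bond)
β1 stroke→TF1  (J2: bond 4 brought effort, rest push out)
β2 stroke→J3  (0-jn J2 has e-setter on 4)
β5 stroke→I2  (only one flow-in slot at J3)
β0 stroke→J1  (TF1 one-in-one-out from 1)
β3 stroke→I1  (closing 1-jn rule on J1)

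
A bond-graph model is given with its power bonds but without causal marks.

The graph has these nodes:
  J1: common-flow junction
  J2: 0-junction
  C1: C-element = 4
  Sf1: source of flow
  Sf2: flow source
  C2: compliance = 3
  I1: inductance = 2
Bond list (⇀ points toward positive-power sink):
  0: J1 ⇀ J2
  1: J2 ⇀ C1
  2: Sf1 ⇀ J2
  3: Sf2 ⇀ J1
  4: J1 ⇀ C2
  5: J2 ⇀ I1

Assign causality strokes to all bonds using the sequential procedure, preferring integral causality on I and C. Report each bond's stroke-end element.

#2 →Sf1  (Sf1 (Sf) sets flow on bond)
#3 →Sf2  (Sf2: flow source, stroke at near end)
#0 →J1  (1-jn J1 has f-setter on 3)
#4 →J1  (J1 flow already set via bond 3)
#1 →J2  (prefer integral on C1)
#5 →I1  (common-e at J2 fixed by 1)

#0 →J1
#1 →J2
#2 →Sf1
#3 →Sf2
#4 →J1
#5 →I1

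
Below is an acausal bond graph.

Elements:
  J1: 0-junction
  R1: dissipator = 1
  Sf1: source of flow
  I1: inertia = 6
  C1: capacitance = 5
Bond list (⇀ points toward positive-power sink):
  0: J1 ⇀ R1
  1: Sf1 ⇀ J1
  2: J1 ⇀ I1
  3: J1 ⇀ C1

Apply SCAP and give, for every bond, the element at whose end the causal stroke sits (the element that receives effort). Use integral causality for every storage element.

β0 stroke→R1
β1 stroke→Sf1
β2 stroke→I1
β3 stroke→J1

#1 |Sf1  (Sf1 (Sf) sets flow on bond)
#2 |I1  (prefer integral on I1)
#3 |J1  (C1 outputs effort q/C1)
#0 |R1  (0-jn J1 has e-setter on 3)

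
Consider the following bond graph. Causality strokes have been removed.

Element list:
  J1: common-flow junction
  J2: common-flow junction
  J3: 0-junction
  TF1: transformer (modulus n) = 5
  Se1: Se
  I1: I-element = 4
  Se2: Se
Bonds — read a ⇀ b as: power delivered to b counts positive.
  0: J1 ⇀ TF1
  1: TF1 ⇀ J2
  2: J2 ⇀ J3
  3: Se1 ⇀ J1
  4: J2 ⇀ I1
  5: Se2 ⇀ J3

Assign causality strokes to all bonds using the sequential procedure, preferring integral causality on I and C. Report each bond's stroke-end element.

bond 3 |J1  (Se1: effort source, stroke at far end)
bond 5 |J3  (Se2 fixes effort; stroke away)
bond 0 |TF1  (J1: last free bond brings flow in)
bond 2 |J2  (0-jn J3 has e-setter on 5)
bond 1 |J2  (through TF1, causality passes straight; one stroke at TF1)
bond 4 |I1  (closing 1-jn rule on J2)

b0 |TF1
b1 |J2
b2 |J2
b3 |J1
b4 |I1
b5 |J3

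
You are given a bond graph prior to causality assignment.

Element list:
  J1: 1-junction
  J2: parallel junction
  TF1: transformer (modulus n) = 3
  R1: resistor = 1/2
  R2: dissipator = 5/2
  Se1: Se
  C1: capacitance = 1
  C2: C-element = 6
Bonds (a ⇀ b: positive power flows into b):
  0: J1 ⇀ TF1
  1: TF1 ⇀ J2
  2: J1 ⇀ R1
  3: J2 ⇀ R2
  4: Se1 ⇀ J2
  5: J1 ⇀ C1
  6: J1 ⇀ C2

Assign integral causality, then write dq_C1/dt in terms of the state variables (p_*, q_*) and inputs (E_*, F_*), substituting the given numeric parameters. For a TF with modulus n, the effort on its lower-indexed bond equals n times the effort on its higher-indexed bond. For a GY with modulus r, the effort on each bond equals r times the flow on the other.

b4 |J2  (Se1 fixes effort; stroke away)
b1 |TF1  (J2: bond 4 brought effort, rest push out)
b3 |R2  (J2 effort already set via bond 4)
b0 |J1  (through TF1, causality passes straight; one stroke at TF1)
b5 |J1  (C1 integral (e out))
b6 |J1  (C2: C, integral causality)
b2 |R1  (closing 1-jn rule on J1)

dq_C1/dt = -6*E_Se1 - 2*q_C1 - q_C2/3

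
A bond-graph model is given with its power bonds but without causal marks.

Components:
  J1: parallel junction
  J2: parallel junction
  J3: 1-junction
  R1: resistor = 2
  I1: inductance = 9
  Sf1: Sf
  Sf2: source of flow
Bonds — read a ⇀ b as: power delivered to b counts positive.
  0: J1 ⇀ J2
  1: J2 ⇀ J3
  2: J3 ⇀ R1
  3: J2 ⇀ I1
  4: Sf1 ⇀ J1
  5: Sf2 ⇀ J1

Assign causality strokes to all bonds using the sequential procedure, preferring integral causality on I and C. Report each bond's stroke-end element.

bond 4 stroke→Sf1  (source Sf1 imposes f)
bond 5 stroke→Sf2  (Sf2 fixes flow; stroke at Sf2)
bond 0 stroke→J1  (only one effort-in slot at J1)
bond 3 stroke→I1  (prefer integral on I1)
bond 1 stroke→J2  (J2 needs exactly one e-in)
bond 2 stroke→J3  (common-f at J3 fixed by 1)

bond 0 stroke→J1
bond 1 stroke→J2
bond 2 stroke→J3
bond 3 stroke→I1
bond 4 stroke→Sf1
bond 5 stroke→Sf2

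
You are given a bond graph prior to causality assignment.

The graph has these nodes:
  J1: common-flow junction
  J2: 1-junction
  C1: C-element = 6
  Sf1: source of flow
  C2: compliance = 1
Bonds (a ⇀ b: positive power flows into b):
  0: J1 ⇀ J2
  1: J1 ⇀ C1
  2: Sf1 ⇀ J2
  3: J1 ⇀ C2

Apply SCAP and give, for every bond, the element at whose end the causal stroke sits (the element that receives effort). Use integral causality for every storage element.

β2 |Sf1  (Sf1: flow source, stroke at near end)
β0 |J2  (common-f at J2 fixed by 2)
β1 |J1  (common-f at J1 fixed by 0)
β3 |J1  (J1 flow already set via bond 0)

b0 stroke at J2
b1 stroke at J1
b2 stroke at Sf1
b3 stroke at J1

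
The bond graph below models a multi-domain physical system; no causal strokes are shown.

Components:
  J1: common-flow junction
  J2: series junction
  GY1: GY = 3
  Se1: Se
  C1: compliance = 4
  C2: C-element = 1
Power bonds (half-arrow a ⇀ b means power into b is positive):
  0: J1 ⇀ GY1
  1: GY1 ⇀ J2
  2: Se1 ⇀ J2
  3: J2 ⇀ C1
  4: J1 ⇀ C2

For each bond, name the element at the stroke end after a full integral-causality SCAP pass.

bond 0 →GY1
bond 1 →GY1
bond 2 →J2
bond 3 →J2
bond 4 →J1

β2 stroke at J2  (source Se1 imposes e)
β3 stroke at J2  (C1: C, integral causality)
β1 stroke at GY1  (J2 needs exactly one f-in)
β0 stroke at GY1  (GY GY1: same side as bond 1)
β4 stroke at J1  (1-jn J1 has f-setter on 0)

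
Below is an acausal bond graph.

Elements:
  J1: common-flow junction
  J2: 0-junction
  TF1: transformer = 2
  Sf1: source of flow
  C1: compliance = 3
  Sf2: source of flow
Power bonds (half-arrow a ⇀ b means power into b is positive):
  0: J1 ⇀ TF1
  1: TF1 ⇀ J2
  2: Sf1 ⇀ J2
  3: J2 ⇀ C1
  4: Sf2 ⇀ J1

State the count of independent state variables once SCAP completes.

b2 stroke→Sf1  (Sf1: flow source, stroke at near end)
b4 stroke→Sf2  (Sf2: flow source, stroke at near end)
b0 stroke→J1  (J1 flow already set via bond 4)
b1 stroke→TF1  (through TF1, causality passes straight; one stroke at TF1)
b3 stroke→J2  (only one effort-in slot at J2)

1  (C1 all integral)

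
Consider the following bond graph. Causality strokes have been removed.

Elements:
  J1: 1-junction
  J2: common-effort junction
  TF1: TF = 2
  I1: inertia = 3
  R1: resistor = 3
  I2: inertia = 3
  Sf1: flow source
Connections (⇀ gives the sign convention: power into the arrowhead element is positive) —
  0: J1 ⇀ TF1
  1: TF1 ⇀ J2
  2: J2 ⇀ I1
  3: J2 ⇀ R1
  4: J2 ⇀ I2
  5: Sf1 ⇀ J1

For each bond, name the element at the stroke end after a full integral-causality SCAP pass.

#5 →Sf1  (Sf1 fixes flow; stroke at Sf1)
#0 →J1  (J1: bond 5 brought flow, rest push out)
#1 →TF1  (TF1: transformer flips bond 0)
#2 →I1  (I1 integral (f out))
#4 →I2  (I2 integral (f out))
#3 →J2  (closing 0-jn rule on J2)

#0 |J1
#1 |TF1
#2 |I1
#3 |J2
#4 |I2
#5 |Sf1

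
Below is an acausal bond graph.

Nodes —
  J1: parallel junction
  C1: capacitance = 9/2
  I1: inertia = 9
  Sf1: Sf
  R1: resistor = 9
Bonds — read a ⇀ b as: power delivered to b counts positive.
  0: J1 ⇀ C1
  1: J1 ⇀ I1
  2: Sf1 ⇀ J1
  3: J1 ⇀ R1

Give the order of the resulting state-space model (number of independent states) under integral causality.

b2 |Sf1  (Sf1 (Sf) sets flow on bond)
b0 |J1  (C1 outputs effort q/C1)
b1 |I1  (0-jn J1 has e-setter on 0)
b3 |R1  (common-e at J1 fixed by 0)

2  (C1, I1 all integral)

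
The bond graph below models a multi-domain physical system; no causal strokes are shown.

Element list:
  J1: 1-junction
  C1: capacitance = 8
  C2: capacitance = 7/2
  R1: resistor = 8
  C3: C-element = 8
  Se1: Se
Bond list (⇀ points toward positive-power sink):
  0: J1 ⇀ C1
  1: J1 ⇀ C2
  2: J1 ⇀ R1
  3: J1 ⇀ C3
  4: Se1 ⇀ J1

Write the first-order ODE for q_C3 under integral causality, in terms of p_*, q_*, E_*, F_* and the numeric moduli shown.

b4 →J1  (source Se1 imposes e)
b0 →J1  (C1: C, integral causality)
b1 →J1  (prefer integral on C2)
b3 →J1  (C3: C, integral causality)
b2 →R1  (J1 needs exactly one f-in)

dq_C3/dt = E_Se1/8 - q_C1/64 - q_C2/28 - q_C3/64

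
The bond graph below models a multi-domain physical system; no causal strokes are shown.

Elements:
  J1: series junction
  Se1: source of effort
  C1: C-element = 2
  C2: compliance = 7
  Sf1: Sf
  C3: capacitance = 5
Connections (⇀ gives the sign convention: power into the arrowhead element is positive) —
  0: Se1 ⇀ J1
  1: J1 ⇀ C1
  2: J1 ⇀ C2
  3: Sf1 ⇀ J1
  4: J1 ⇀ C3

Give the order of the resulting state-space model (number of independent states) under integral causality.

β0 stroke→J1  (source Se1 imposes e)
β3 stroke→Sf1  (source Sf1 imposes f)
β1 stroke→J1  (J1 flow already set via bond 3)
β2 stroke→J1  (common-f at J1 fixed by 3)
β4 stroke→J1  (J1 flow already set via bond 3)

3  (C1, C2, C3 all integral)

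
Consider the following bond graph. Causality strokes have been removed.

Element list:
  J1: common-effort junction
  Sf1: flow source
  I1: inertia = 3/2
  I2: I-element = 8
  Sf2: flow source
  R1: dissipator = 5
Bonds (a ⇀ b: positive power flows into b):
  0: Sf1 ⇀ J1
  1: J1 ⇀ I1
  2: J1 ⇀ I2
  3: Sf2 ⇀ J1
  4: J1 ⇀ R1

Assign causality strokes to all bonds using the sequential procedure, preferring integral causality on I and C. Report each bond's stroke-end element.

β0 stroke→Sf1  (Sf1: flow source, stroke at near end)
β3 stroke→Sf2  (Sf2: flow source, stroke at near end)
β1 stroke→I1  (I1 outputs flow p/I1)
β2 stroke→I2  (I2 outputs flow p/I2)
β4 stroke→J1  (closing 0-jn rule on J1)

bond 0 →Sf1
bond 1 →I1
bond 2 →I2
bond 3 →Sf2
bond 4 →J1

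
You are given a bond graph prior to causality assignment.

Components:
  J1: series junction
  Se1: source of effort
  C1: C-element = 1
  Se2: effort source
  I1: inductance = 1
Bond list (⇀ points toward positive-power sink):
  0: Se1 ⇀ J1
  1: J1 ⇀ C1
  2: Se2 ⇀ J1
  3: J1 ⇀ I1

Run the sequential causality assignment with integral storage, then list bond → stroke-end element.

#0 stroke→J1  (Se1: effort source, stroke at far end)
#2 stroke→J1  (Se2 (Se) sets effort on bond)
#1 stroke→J1  (C1 integral (e out))
#3 stroke→I1  (only one flow-in slot at J1)

#0 stroke at J1
#1 stroke at J1
#2 stroke at J1
#3 stroke at I1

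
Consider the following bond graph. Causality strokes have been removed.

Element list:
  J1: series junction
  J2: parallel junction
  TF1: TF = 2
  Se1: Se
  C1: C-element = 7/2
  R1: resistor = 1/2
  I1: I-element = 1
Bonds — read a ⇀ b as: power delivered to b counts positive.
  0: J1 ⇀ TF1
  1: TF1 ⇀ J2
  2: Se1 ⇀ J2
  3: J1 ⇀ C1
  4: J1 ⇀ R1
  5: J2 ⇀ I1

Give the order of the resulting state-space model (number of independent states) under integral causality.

β2 stroke→J2  (Se1: effort source, stroke at far end)
β1 stroke→TF1  (J2 effort already set via bond 2)
β5 stroke→I1  (0-jn J2 has e-setter on 2)
β0 stroke→J1  (TF1 one-in-one-out from 1)
β3 stroke→J1  (C1 integral (e out))
β4 stroke→R1  (only one flow-in slot at J1)

2  (C1, I1 all integral)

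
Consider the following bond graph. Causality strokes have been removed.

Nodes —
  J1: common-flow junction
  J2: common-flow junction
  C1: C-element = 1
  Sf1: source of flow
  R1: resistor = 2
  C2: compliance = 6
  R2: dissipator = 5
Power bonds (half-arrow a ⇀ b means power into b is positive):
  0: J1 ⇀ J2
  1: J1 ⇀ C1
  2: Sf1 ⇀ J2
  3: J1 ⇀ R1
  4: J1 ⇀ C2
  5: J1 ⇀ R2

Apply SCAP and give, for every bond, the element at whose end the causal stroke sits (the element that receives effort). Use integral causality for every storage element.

bond 2 stroke at Sf1  (Sf1 fixes flow; stroke at Sf1)
bond 0 stroke at J2  (J2 flow already set via bond 2)
bond 1 stroke at J1  (1-jn J1 has f-setter on 0)
bond 3 stroke at J1  (1-jn J1 has f-setter on 0)
bond 4 stroke at J1  (J1: bond 0 brought flow, rest push out)
bond 5 stroke at J1  (1-jn J1 has f-setter on 0)

#0 stroke→J2
#1 stroke→J1
#2 stroke→Sf1
#3 stroke→J1
#4 stroke→J1
#5 stroke→J1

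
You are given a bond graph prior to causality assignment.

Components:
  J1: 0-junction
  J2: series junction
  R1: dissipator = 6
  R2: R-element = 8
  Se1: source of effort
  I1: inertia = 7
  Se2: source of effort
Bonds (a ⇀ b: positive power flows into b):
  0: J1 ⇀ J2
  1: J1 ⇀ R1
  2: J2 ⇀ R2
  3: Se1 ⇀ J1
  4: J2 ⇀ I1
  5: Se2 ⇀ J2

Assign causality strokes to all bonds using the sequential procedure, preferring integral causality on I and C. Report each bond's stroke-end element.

bond 3 |J1  (Se1 (Se) sets effort on bond)
bond 5 |J2  (source Se2 imposes e)
bond 0 |J2  (J1: bond 3 brought effort, rest push out)
bond 1 |R1  (J1: bond 3 brought effort, rest push out)
bond 4 |I1  (prefer integral on I1)
bond 2 |J2  (J2 flow already set via bond 4)

bond 0 →J2
bond 1 →R1
bond 2 →J2
bond 3 →J1
bond 4 →I1
bond 5 →J2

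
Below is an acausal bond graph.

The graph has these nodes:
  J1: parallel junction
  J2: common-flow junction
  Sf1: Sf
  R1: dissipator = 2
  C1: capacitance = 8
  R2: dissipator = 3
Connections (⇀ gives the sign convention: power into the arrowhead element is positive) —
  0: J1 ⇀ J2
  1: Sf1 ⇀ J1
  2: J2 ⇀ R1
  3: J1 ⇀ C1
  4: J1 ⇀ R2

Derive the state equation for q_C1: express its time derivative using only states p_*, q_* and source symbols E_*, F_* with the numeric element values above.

β1 stroke→Sf1  (Sf1 (Sf) sets flow on bond)
β3 stroke→J1  (C1: C, integral causality)
β0 stroke→J2  (common-e at J1 fixed by 3)
β4 stroke→R2  (J1 effort already set via bond 3)
β2 stroke→R1  (J2: last free bond brings flow in)

dq_C1/dt = F_Sf1 - 5*q_C1/48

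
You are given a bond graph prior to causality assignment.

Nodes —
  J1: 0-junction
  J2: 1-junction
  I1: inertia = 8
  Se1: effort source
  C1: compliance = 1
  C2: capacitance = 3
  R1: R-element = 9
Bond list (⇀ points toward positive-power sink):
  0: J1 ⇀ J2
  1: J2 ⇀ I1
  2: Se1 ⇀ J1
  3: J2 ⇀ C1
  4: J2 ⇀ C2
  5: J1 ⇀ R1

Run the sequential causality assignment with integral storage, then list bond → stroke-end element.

bond 0 stroke→J2
bond 1 stroke→I1
bond 2 stroke→J1
bond 3 stroke→J2
bond 4 stroke→J2
bond 5 stroke→R1

b2 →J1  (Se1 (Se) sets effort on bond)
b0 →J2  (0-jn J1 has e-setter on 2)
b5 →R1  (J1 effort already set via bond 2)
b1 →I1  (I1: I, integral causality)
b3 →J2  (common-f at J2 fixed by 1)
b4 →J2  (J2: bond 1 brought flow, rest push out)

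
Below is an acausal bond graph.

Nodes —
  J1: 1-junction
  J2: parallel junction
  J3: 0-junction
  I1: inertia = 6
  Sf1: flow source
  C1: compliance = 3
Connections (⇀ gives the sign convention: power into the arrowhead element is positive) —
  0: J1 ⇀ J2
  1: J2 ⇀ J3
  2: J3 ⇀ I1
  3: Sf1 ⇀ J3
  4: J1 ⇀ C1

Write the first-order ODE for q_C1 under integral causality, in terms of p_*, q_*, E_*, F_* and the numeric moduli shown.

dq_C1/dt = -F_Sf1 + p_I1/6

bond 3 stroke→Sf1  (Sf1 fixes flow; stroke at Sf1)
bond 2 stroke→I1  (I1: I, integral causality)
bond 1 stroke→J3  (only one effort-in slot at J3)
bond 0 stroke→J2  (only one effort-in slot at J2)
bond 4 stroke→J1  (common-f at J1 fixed by 0)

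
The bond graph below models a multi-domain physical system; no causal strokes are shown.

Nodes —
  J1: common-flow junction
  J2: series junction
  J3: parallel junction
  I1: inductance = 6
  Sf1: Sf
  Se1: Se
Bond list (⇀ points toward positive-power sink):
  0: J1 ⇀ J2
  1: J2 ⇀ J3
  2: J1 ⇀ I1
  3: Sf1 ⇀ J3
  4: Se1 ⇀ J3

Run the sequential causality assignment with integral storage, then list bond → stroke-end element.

#3 stroke at Sf1  (Sf1 fixes flow; stroke at Sf1)
#4 stroke at J3  (Se1 (Se) sets effort on bond)
#1 stroke at J2  (0-jn J3 has e-setter on 4)
#0 stroke at J1  (J2: last free bond brings flow in)
#2 stroke at I1  (closing 1-jn rule on J1)

b0 |J1
b1 |J2
b2 |I1
b3 |Sf1
b4 |J3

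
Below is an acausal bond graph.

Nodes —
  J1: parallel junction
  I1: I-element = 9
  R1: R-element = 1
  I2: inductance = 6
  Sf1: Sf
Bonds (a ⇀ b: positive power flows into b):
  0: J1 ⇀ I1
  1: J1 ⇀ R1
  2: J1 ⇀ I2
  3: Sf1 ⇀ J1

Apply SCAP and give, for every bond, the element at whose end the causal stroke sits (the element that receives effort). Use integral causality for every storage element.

#3 |Sf1  (Sf1 (Sf) sets flow on bond)
#0 |I1  (prefer integral on I1)
#2 |I2  (I2 integral (f out))
#1 |J1  (only one effort-in slot at J1)

#0 stroke at I1
#1 stroke at J1
#2 stroke at I2
#3 stroke at Sf1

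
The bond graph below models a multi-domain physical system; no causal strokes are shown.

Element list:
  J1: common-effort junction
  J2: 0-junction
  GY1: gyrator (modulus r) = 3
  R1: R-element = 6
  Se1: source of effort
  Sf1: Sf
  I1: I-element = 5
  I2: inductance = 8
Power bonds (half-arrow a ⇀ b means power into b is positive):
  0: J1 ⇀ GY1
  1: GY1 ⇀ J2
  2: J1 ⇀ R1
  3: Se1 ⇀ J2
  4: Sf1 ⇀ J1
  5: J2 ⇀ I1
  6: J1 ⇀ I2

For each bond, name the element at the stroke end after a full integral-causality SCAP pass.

#0 stroke at GY1
#1 stroke at GY1
#2 stroke at J1
#3 stroke at J2
#4 stroke at Sf1
#5 stroke at I1
#6 stroke at I2

bond 3 |J2  (Se1 fixes effort; stroke away)
bond 4 |Sf1  (Sf1 fixes flow; stroke at Sf1)
bond 1 |GY1  (common-e at J2 fixed by 3)
bond 5 |I1  (J2 effort already set via bond 3)
bond 0 |GY1  (GY GY1: same side as bond 1)
bond 6 |I2  (I2 outputs flow p/I2)
bond 2 |J1  (J1: last free bond brings effort in)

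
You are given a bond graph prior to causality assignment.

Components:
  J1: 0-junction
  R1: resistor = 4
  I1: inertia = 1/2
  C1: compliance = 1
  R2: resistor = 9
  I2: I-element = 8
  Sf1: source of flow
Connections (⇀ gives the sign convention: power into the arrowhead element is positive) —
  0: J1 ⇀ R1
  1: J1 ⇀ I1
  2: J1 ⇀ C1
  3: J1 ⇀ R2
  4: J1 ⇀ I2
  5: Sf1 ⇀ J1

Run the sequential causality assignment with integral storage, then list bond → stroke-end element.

β0 |R1
β1 |I1
β2 |J1
β3 |R2
β4 |I2
β5 |Sf1

bond 5 →Sf1  (source Sf1 imposes f)
bond 1 →I1  (prefer integral on I1)
bond 2 →J1  (C1 integral (e out))
bond 0 →R1  (common-e at J1 fixed by 2)
bond 3 →R2  (J1 effort already set via bond 2)
bond 4 →I2  (0-jn J1 has e-setter on 2)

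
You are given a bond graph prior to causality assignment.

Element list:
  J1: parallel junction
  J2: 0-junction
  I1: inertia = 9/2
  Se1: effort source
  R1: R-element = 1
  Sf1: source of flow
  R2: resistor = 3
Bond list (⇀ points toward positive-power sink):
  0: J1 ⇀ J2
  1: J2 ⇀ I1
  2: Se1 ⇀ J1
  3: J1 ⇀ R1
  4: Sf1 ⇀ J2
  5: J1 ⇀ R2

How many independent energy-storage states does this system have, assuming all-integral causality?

1  (I1 all integral)

β2 stroke at J1  (source Se1 imposes e)
β4 stroke at Sf1  (Sf1: flow source, stroke at near end)
β0 stroke at J2  (J1: bond 2 brought effort, rest push out)
β3 stroke at R1  (J1 effort already set via bond 2)
β5 stroke at R2  (J1: bond 2 brought effort, rest push out)
β1 stroke at I1  (common-e at J2 fixed by 0)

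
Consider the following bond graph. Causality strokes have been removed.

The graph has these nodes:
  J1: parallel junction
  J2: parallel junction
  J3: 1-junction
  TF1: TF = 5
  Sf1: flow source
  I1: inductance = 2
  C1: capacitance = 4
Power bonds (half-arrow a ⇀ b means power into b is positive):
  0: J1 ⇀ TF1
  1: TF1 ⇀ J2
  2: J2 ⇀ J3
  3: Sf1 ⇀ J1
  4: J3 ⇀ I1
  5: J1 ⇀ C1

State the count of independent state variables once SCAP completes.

2  (C1, I1 all integral)

b3 stroke at Sf1  (Sf1 fixes flow; stroke at Sf1)
b4 stroke at I1  (prefer integral on I1)
b2 stroke at J3  (J3 flow already set via bond 4)
b1 stroke at J2  (only one effort-in slot at J2)
b0 stroke at TF1  (TF1 one-in-one-out from 1)
b5 stroke at J1  (J1: last free bond brings effort in)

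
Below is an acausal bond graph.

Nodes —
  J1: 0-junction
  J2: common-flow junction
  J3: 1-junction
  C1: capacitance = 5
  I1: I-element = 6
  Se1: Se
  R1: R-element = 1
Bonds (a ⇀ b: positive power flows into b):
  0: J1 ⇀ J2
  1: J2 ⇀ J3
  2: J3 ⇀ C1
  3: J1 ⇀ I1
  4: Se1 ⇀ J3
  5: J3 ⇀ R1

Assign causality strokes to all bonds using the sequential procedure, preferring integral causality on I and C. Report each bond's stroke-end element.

β4 stroke at J3  (Se1: effort source, stroke at far end)
β2 stroke at J3  (C1 integral (e out))
β3 stroke at I1  (prefer integral on I1)
β0 stroke at J1  (J1: last free bond brings effort in)
β1 stroke at J2  (J2: bond 0 brought flow, rest push out)
β5 stroke at J3  (1-jn J3 has f-setter on 1)

b0 stroke→J1
b1 stroke→J2
b2 stroke→J3
b3 stroke→I1
b4 stroke→J3
b5 stroke→J3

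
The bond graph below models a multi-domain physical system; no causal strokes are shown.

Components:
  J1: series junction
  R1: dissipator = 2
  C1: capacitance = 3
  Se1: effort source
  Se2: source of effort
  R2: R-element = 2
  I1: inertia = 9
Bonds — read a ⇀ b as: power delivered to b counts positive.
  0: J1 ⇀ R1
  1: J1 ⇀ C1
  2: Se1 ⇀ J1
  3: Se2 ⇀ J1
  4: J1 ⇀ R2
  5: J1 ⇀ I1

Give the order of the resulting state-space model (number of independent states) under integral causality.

2  (C1, I1 all integral)

b2 stroke at J1  (Se1 (Se) sets effort on bond)
b3 stroke at J1  (Se2: effort source, stroke at far end)
b1 stroke at J1  (C1 outputs effort q/C1)
b5 stroke at I1  (I1 outputs flow p/I1)
b0 stroke at J1  (J1: bond 5 brought flow, rest push out)
b4 stroke at J1  (J1 flow already set via bond 5)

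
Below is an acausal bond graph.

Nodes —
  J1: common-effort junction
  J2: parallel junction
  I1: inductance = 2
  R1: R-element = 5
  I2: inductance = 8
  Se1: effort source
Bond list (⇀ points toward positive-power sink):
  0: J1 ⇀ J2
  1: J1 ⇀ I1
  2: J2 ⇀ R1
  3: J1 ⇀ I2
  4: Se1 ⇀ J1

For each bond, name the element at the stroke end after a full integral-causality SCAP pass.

b4 stroke at J1  (Se1 (Se) sets effort on bond)
b0 stroke at J2  (J1 effort already set via bond 4)
b1 stroke at I1  (J1: bond 4 brought effort, rest push out)
b3 stroke at I2  (common-e at J1 fixed by 4)
b2 stroke at R1  (J2: bond 0 brought effort, rest push out)

β0 |J2
β1 |I1
β2 |R1
β3 |I2
β4 |J1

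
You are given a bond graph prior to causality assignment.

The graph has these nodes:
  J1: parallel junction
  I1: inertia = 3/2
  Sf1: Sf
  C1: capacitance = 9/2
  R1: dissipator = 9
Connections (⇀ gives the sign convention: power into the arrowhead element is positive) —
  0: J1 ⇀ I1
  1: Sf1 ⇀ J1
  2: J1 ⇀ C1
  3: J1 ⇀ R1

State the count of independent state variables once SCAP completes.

2  (C1, I1 all integral)

#1 stroke at Sf1  (Sf1 (Sf) sets flow on bond)
#0 stroke at I1  (I1 integral (f out))
#2 stroke at J1  (prefer integral on C1)
#3 stroke at R1  (common-e at J1 fixed by 2)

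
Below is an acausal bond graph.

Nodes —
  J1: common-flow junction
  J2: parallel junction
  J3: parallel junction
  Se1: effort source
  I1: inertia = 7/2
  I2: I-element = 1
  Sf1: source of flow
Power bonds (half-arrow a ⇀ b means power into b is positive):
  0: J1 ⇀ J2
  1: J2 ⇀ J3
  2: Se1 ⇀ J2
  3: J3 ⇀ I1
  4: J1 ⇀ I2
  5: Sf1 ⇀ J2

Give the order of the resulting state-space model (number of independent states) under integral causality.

2  (I1, I2 all integral)

β2 →J2  (Se1 (Se) sets effort on bond)
β5 →Sf1  (Sf1: flow source, stroke at near end)
β0 →J1  (J2 effort already set via bond 2)
β1 →J3  (common-e at J2 fixed by 2)
β3 →I1  (J3 effort already set via bond 1)
β4 →I2  (closing 1-jn rule on J1)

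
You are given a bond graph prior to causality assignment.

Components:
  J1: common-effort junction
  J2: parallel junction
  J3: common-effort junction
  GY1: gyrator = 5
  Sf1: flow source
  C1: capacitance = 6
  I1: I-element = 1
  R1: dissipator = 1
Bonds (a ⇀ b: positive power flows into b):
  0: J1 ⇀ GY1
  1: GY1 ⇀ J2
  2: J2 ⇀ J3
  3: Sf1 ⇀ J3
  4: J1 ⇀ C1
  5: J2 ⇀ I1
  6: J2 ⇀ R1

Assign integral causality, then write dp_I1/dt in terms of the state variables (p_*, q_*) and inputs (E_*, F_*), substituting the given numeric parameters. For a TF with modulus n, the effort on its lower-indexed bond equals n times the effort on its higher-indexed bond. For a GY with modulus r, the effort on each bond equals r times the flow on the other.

b3 |Sf1  (source Sf1 imposes f)
b2 |J3  (J3: last free bond brings effort in)
b4 |J1  (prefer integral on C1)
b0 |GY1  (J1: bond 4 brought effort, rest push out)
b1 |GY1  (GY1 both-in/both-out from 0)
b5 |I1  (I1: I, integral causality)
b6 |J2  (closing 0-jn rule on J2)

dp_I1/dt = F_Sf1 - p_I1 + q_C1/30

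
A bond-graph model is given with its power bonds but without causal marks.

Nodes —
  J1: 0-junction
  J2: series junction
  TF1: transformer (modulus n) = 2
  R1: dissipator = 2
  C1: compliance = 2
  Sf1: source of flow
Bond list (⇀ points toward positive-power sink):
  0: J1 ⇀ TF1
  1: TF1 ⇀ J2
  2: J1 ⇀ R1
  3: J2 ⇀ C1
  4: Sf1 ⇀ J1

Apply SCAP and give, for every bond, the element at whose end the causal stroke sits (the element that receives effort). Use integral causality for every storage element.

b4 stroke→Sf1  (source Sf1 imposes f)
b3 stroke→J2  (C1 outputs effort q/C1)
b1 stroke→TF1  (J2: last free bond brings flow in)
b0 stroke→J1  (TF1 one-in-one-out from 1)
b2 stroke→R1  (J1 effort already set via bond 0)

#0 |J1
#1 |TF1
#2 |R1
#3 |J2
#4 |Sf1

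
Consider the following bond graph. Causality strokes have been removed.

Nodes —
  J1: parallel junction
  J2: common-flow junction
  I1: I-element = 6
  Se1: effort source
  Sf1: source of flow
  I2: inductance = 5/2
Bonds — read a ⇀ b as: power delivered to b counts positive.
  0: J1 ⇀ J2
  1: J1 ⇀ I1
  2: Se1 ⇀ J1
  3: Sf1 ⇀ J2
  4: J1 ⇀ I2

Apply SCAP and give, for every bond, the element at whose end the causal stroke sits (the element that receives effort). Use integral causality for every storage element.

β2 stroke at J1  (source Se1 imposes e)
β3 stroke at Sf1  (Sf1: flow source, stroke at near end)
β0 stroke at J2  (common-e at J1 fixed by 2)
β1 stroke at I1  (J1 effort already set via bond 2)
β4 stroke at I2  (J1 effort already set via bond 2)

bond 0 stroke→J2
bond 1 stroke→I1
bond 2 stroke→J1
bond 3 stroke→Sf1
bond 4 stroke→I2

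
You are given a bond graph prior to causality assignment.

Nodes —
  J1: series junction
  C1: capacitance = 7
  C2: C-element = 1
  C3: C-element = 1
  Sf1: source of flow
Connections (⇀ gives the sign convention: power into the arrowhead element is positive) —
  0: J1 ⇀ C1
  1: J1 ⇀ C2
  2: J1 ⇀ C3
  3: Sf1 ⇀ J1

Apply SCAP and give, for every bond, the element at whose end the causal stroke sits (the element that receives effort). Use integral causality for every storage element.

b0 stroke→J1
b1 stroke→J1
b2 stroke→J1
b3 stroke→Sf1

b3 stroke at Sf1  (Sf1 (Sf) sets flow on bond)
b0 stroke at J1  (1-jn J1 has f-setter on 3)
b1 stroke at J1  (J1 flow already set via bond 3)
b2 stroke at J1  (J1: bond 3 brought flow, rest push out)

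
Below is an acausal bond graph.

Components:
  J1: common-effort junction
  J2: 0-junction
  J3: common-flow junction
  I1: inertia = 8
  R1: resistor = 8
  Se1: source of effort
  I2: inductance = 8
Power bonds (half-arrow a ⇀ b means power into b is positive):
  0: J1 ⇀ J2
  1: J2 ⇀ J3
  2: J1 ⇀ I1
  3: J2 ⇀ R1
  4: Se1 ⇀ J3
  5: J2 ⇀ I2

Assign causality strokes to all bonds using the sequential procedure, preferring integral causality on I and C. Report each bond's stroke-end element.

#4 stroke at J3  (Se1: effort source, stroke at far end)
#1 stroke at J2  (J3: last free bond brings flow in)
#0 stroke at J1  (J2: bond 1 brought effort, rest push out)
#3 stroke at R1  (common-e at J2 fixed by 1)
#5 stroke at I2  (J2 effort already set via bond 1)
#2 stroke at I1  (J1: bond 0 brought effort, rest push out)

#0 |J1
#1 |J2
#2 |I1
#3 |R1
#4 |J3
#5 |I2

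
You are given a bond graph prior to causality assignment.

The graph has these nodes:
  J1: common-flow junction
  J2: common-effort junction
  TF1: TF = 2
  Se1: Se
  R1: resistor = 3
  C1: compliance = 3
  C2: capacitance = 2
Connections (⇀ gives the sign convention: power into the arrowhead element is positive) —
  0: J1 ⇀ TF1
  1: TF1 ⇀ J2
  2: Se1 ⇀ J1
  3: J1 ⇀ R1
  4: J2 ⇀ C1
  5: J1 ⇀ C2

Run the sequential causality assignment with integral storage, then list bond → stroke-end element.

b0 →J1
b1 →TF1
b2 →J1
b3 →R1
b4 →J2
b5 →J1

b2 |J1  (Se1 fixes effort; stroke away)
b4 |J2  (C1: C, integral causality)
b1 |TF1  (0-jn J2 has e-setter on 4)
b0 |J1  (TF1 one-in-one-out from 1)
b5 |J1  (C2: C, integral causality)
b3 |R1  (J1: last free bond brings flow in)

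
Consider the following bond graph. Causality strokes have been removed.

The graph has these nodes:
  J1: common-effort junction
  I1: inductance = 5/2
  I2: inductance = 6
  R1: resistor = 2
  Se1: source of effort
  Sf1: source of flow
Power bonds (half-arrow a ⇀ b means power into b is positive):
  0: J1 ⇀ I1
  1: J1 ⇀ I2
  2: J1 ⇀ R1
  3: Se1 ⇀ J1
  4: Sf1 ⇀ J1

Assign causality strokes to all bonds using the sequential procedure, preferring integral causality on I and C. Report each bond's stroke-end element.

bond 3 stroke at J1  (Se1 (Se) sets effort on bond)
bond 4 stroke at Sf1  (source Sf1 imposes f)
bond 0 stroke at I1  (J1: bond 3 brought effort, rest push out)
bond 1 stroke at I2  (common-e at J1 fixed by 3)
bond 2 stroke at R1  (0-jn J1 has e-setter on 3)

b0 stroke→I1
b1 stroke→I2
b2 stroke→R1
b3 stroke→J1
b4 stroke→Sf1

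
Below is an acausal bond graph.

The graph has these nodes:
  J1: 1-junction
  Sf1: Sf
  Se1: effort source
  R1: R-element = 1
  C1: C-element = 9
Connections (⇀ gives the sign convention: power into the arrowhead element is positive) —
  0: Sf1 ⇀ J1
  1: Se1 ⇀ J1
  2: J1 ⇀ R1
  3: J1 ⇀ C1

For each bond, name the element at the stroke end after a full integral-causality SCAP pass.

bond 0 |Sf1  (Sf1 fixes flow; stroke at Sf1)
bond 1 |J1  (source Se1 imposes e)
bond 2 |J1  (common-f at J1 fixed by 0)
bond 3 |J1  (J1: bond 0 brought flow, rest push out)

b0 |Sf1
b1 |J1
b2 |J1
b3 |J1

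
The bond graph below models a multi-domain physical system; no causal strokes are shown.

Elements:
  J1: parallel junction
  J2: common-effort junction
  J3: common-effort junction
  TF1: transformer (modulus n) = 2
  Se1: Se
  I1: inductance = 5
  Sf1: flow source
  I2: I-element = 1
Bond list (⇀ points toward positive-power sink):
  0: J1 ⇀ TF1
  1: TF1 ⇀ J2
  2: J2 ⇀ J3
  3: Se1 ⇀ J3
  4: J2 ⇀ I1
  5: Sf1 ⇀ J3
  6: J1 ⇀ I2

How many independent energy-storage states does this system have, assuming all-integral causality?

2  (I1, I2 all integral)

b3 stroke→J3  (Se1 (Se) sets effort on bond)
b5 stroke→Sf1  (Sf1 fixes flow; stroke at Sf1)
b2 stroke→J2  (common-e at J3 fixed by 3)
b1 stroke→TF1  (J2: bond 2 brought effort, rest push out)
b4 stroke→I1  (common-e at J2 fixed by 2)
b0 stroke→J1  (through TF1, causality passes straight; one stroke at TF1)
b6 stroke→I2  (common-e at J1 fixed by 0)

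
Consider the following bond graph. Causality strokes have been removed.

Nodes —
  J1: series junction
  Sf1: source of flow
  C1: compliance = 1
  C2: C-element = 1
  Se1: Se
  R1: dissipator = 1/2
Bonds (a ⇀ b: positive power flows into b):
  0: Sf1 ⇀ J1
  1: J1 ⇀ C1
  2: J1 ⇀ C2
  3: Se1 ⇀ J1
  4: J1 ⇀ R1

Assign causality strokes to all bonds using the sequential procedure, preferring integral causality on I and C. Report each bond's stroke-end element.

bond 0 stroke at Sf1  (source Sf1 imposes f)
bond 3 stroke at J1  (Se1: effort source, stroke at far end)
bond 1 stroke at J1  (J1 flow already set via bond 0)
bond 2 stroke at J1  (1-jn J1 has f-setter on 0)
bond 4 stroke at J1  (1-jn J1 has f-setter on 0)

bond 0 stroke at Sf1
bond 1 stroke at J1
bond 2 stroke at J1
bond 3 stroke at J1
bond 4 stroke at J1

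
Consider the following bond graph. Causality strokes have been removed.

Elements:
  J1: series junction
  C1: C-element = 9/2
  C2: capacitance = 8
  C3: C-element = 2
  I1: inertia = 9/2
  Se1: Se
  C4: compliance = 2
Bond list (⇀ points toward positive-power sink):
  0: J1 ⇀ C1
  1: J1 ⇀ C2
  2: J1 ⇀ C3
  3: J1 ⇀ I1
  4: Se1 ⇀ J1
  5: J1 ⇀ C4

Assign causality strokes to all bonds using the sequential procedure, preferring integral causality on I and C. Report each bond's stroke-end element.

#4 stroke at J1  (Se1 (Se) sets effort on bond)
#0 stroke at J1  (C1 integral (e out))
#1 stroke at J1  (prefer integral on C2)
#2 stroke at J1  (prefer integral on C3)
#3 stroke at I1  (I1: I, integral causality)
#5 stroke at J1  (J1: bond 3 brought flow, rest push out)

b0 stroke→J1
b1 stroke→J1
b2 stroke→J1
b3 stroke→I1
b4 stroke→J1
b5 stroke→J1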